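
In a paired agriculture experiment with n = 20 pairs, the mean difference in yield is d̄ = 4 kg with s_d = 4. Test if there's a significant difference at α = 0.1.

t = d̄/(s_d/√n) = 4/(4/√20) = 4.472. df = 19, critical t = ±1.729. Reject H₀.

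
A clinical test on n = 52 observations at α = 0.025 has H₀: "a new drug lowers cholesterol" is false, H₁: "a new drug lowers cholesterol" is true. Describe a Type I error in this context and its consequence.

Type I error: rejecting H₀ when it is true — concluding that a new drug lowers cholesterol when in fact it is not. Consequence: approving an ineffective drug — patients take a useless medication and may skip effective alternatives.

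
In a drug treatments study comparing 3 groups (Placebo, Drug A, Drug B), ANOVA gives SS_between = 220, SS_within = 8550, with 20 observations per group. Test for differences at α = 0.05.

df_between = 2, df_within = 57. F = MS_between/MS_within = 110.0/150.0 = 0.733. F_crit ≈ 3.159. Fail to reject H₀.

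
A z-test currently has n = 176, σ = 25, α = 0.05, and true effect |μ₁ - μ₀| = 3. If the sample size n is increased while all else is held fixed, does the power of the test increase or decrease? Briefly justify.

Power increases: a larger n shrinks the standard error σ/√n, moving the sampling distribution under H₁ further from the critical value.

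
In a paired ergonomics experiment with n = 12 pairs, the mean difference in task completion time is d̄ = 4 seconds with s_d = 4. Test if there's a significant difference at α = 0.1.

t = d̄/(s_d/√n) = 4/(4/√12) = 3.464. df = 11, critical t = ±1.796. Reject H₀.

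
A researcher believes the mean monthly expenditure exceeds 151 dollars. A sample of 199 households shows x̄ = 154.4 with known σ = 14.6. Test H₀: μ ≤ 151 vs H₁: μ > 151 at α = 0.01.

z = 3.285. Critical value: 2.33. Reject H₀.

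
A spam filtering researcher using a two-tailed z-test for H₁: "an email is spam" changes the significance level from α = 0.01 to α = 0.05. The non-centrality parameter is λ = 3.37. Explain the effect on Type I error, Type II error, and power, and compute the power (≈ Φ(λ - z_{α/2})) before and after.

Increasing α from 0.01 to 0.05:
• Type I error rate increases (α is the Type I rate by definition).
• Critical value moves from z_{α/2} = 2.576 to 1.96, so power = Φ(λ - z_{α/2}) goes from Φ(3.37 - 2.576) = 0.786 to Φ(3.37 - 1.96) = 0.921.
• Type II error rate β = 1 - power therefore decreases (0.214 → 0.079).
Appropriate when false negatives are costly — here, a spam email lands in the inbox.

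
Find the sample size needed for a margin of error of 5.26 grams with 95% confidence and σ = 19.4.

n = (z*σ/E)² = (1.96×19.4/5.26)² = 52.3 → n = 53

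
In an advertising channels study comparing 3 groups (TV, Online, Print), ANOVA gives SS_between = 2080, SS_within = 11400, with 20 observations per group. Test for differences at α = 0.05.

df_between = 2, df_within = 57. F = MS_between/MS_within = 1040.0/200.0 = 5.2. F_crit ≈ 3.159. Reject H₀. At least one mean differs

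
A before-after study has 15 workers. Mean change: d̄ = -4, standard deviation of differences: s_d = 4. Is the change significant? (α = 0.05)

t = d̄/(s_d/√n) = -4/(4/√15) = -3.873. df = 14, critical t = ±2.145. Reject H₀.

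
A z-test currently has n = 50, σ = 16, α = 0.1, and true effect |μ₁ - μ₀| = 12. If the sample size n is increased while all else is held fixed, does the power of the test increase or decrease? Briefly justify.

Power increases: a larger n shrinks the standard error σ/√n, moving the sampling distribution under H₁ further from the critical value.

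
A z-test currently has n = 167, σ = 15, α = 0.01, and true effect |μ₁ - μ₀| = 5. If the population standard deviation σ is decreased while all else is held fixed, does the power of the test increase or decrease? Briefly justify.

Power increases: a smaller σ shrinks the standard error σ/√n, moving the sampling distribution under H₁ further from the critical value.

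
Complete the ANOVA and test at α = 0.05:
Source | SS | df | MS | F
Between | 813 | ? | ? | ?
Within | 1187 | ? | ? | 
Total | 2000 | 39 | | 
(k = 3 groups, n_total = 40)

df_between = 2, df_within = 37. MS_between = 406.5, MS_within = 32.08. F = 12.671, F_crit ≈ 3.252. Reject H₀.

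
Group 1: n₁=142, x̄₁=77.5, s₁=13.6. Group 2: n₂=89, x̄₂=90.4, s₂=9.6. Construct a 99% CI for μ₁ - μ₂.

Difference = -12.9. SE = √(13.6²/142 + 9.6²/89) = 1.529. CI = (-16.84, -8.96)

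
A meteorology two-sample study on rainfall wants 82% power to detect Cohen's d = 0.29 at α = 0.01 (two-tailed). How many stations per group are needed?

z_{α/2} = 2.576, z_β = Φ⁻¹(0.82) = 0.915. For small effect (d = 0.29): n per group = 2(z_{α/2} + z_β)²/d² = 2(2.576 + 0.915)²/0.29² = 289.8 → 290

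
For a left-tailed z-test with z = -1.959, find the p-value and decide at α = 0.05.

p = P(Z < -1.959) = Φ(-1.959) ≈ 0.0251. Since p < 0.05, reject H₀ (significant) at α = 0.05.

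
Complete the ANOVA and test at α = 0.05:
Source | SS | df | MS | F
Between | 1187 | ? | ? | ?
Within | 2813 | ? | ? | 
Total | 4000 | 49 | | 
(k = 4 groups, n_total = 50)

df_between = 3, df_within = 46. MS_between = 395.67, MS_within = 61.15. F = 6.47, F_crit ≈ 2.807. Reject H₀.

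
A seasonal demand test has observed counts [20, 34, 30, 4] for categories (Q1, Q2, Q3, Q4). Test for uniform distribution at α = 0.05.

Expected = 22 each. χ² = Σ(O-E)²/E = 24.364. df = 3, critical value = 7.815. Reject H₀.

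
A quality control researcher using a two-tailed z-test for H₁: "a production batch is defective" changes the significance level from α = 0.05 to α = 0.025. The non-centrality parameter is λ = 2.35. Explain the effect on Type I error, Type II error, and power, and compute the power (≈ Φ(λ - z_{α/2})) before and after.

Decreasing α from 0.05 to 0.025:
• Type I error rate decreases (α is the Type I rate by definition).
• Critical value moves from z_{α/2} = 1.96 to 2.241, so power = Φ(λ - z_{α/2}) goes from Φ(2.35 - 1.96) = 0.652 to Φ(2.35 - 2.241) = 0.543.
• Type II error rate β = 1 - power therefore increases (0.348 → 0.457).
Appropriate when false positives are costly — here, scrapping a good batch — wasted material and cost for no reason.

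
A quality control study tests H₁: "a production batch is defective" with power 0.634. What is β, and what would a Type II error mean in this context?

β = 1 - power = 1 - 0.634 = 0.366. A Type II error is failing to reject H₀ when H₀ is false (false negative) — here, failing to conclude that a production batch is defective when in fact it is true. Consequence: shipping a defective batch — faulty products reach customers.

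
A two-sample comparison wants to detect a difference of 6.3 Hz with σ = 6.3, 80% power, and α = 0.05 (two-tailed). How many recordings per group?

n per group = 2(z_α/2 + z_β)²σ²/d² = 2×(1.96 + 0.84)²×6.3²/6.3² = 15.7 → n = 16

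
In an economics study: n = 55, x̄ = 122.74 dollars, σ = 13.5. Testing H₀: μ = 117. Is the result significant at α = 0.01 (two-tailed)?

z = (122.74 - 117)/(13.5/√55) = 3.153. Since |z| > 2.576, significant at α = 0.01.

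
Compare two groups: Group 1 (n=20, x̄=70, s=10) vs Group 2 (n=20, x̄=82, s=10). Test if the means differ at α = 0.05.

Pooled sp = 10.0. t = -3.795, df = 38. Critical t = ±2.024. Reject H₀.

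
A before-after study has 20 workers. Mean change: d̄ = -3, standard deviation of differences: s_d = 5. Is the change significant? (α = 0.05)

t = d̄/(s_d/√n) = -3/(5/√20) = -2.683. df = 19, critical t = ±2.093. Reject H₀.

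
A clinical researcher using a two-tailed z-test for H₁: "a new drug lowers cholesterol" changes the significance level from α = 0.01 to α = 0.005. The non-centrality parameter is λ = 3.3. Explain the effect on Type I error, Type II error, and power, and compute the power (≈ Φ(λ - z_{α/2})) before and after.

Decreasing α from 0.01 to 0.005:
• Type I error rate decreases (α is the Type I rate by definition).
• Critical value moves from z_{α/2} = 2.576 to 2.807, so power = Φ(λ - z_{α/2}) goes from Φ(3.3 - 2.576) = 0.765 to Φ(3.3 - 2.807) = 0.689.
• Type II error rate β = 1 - power therefore increases (0.235 → 0.311).
Appropriate when false positives are costly — here, approving an ineffective drug — patients take a useless medication and may skip effective alternatives.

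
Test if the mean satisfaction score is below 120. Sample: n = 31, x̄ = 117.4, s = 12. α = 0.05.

t = (117.4 - 120)/(12/√31) = -1.206, df = 30. Critical t = -1.697. Fail to reject H₀.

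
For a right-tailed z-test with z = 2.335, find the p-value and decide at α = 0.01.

p = P(Z > 2.335) = 1 - Φ(2.335) ≈ 0.0098. Since p < 0.01, reject H₀ (significant) at α = 0.01.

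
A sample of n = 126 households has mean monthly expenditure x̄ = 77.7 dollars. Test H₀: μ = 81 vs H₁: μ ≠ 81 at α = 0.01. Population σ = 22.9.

z = (x̄ - μ₀)/(σ/√n) = (77.7 - 81)/(22.9/√126) = -1.618. Critical value: ±2.576. Since |-1.618| ≤ 2.576, Fail to reject H₀.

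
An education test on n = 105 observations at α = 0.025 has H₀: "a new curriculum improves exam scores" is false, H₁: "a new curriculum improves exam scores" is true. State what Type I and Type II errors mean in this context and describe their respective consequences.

Type I (false positive): concluding that a new curriculum improves exam scores when it is not — adopting a curriculum that gives no real benefit — disruption for nothing. Type II (false negative): failing to conclude that a new curriculum improves exam scores when it is — keeping the old curriculum when the new one would have helped students. Which is costlier depends on domain priorities and is a judgement call rather than a statistical fact.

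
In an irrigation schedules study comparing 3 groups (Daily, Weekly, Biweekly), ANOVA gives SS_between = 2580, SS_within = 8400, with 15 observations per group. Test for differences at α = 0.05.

df_between = 2, df_within = 42. F = MS_between/MS_within = 1290.0/200.0 = 6.45. F_crit ≈ 3.22. Reject H₀. At least one mean differs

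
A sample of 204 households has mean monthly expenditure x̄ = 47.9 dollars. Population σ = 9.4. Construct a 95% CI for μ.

CI = x̄ ± z*(σ/√n) = 47.9 ± 1.96(9.4/√204) = 47.9 ± 1.29 = (46.61, 49.19)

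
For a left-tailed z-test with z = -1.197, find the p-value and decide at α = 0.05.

p = P(Z < -1.197) = Φ(-1.197) ≈ 0.1157. Since p ≥ 0.05, fail to reject H₀ (not significant) at α = 0.05.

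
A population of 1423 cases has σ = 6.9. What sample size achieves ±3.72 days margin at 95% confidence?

Without FPC: n₀ = (1.96×6.9/3.72)² = 13.217. With FPC: n = n₀N/(n₀+N-1) = 13.1 → n = 14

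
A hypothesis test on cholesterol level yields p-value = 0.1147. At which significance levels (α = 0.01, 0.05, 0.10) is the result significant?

p = 0.1147. Not significant at any of the given levels.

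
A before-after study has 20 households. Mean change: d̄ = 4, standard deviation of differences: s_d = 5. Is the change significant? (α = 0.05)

t = d̄/(s_d/√n) = 4/(5/√20) = 3.578. df = 19, critical t = ±2.093. Reject H₀.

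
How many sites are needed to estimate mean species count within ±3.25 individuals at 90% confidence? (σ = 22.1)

n = (z*σ/E)² = (1.645×22.1/3.25)² = 125.1 → n = 126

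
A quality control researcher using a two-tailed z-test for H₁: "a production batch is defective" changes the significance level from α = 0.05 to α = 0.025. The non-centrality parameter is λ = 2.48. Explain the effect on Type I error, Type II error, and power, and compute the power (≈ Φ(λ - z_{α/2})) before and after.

Decreasing α from 0.05 to 0.025:
• Type I error rate decreases (α is the Type I rate by definition).
• Critical value moves from z_{α/2} = 1.96 to 2.241, so power = Φ(λ - z_{α/2}) goes from Φ(2.48 - 1.96) = 0.698 to Φ(2.48 - 2.241) = 0.594.
• Type II error rate β = 1 - power therefore increases (0.302 → 0.406).
Appropriate when false positives are costly — here, scrapping a good batch — wasted material and cost for no reason.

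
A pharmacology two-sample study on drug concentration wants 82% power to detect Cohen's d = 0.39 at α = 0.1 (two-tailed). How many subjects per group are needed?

z_{α/2} = 1.645, z_β = Φ⁻¹(0.82) = 0.915. For small effect (d = 0.39): n per group = 2(z_{α/2} + z_β)²/d² = 2(1.645 + 0.915)²/0.39² = 86.2 → 87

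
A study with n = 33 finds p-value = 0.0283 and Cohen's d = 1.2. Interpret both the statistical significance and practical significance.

Statistically significant (p = 0.0283 < 0.05). Cohen's d = 1.2 indicates a large effect size. Both statistical and practical significance should be considered.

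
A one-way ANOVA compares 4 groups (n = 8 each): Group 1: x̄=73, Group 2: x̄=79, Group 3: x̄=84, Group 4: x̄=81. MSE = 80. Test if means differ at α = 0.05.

Grand mean = 79.25. SS_between = 518.0, MS_between = 172.67. F = 2.158, F_crit ≈ 2.947. Fail to reject H₀.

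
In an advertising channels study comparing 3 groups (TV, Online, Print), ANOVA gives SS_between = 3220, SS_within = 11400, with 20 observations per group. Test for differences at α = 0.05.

df_between = 2, df_within = 57. F = MS_between/MS_within = 1610.0/200.0 = 8.05. F_crit ≈ 3.159. Reject H₀. At least one mean differs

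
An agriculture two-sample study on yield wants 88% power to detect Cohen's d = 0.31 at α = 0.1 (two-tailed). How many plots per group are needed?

z_{α/2} = 1.645, z_β = Φ⁻¹(0.88) = 1.175. For small effect (d = 0.31): n per group = 2(z_{α/2} + z_β)²/d² = 2(1.645 + 1.175)²/0.31² = 165.5 → 166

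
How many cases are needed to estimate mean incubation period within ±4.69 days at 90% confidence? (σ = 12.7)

n = (z*σ/E)² = (1.645×12.7/4.69)² = 19.8 → n = 20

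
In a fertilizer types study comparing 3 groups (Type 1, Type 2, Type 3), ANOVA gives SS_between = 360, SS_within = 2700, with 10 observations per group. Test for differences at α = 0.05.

df_between = 2, df_within = 27. F = MS_between/MS_within = 180.0/100.0 = 1.8. F_crit ≈ 3.354. Fail to reject H₀.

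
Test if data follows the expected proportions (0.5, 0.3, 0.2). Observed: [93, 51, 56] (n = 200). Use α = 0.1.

Expected: [100.0, 60.0, 40.0]. χ² = 8.24. df = 2, critical = 4.605. Reject H₀.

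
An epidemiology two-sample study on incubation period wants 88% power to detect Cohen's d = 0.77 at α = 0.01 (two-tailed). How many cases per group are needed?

z_{α/2} = 2.576, z_β = Φ⁻¹(0.88) = 1.175. For medium effect (d = 0.77): n per group = 2(z_{α/2} + z_β)²/d² = 2(2.576 + 1.175)²/0.77² = 47.5 → 48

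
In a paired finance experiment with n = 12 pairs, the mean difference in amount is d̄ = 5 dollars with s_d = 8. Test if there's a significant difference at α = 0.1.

t = d̄/(s_d/√n) = 5/(8/√12) = 2.165. df = 11, critical t = ±1.796. Reject H₀.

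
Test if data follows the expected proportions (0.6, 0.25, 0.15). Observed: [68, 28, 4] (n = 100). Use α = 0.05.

Expected: [60.0, 25.0, 15.0]. χ² = 9.493. df = 2, critical = 5.991. Reject H₀.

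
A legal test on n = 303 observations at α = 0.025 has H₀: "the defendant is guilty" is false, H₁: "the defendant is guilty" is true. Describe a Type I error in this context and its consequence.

Type I error: rejecting H₀ when it is true — concluding that the defendant is guilty when in fact it is not. Consequence: convicting an innocent person.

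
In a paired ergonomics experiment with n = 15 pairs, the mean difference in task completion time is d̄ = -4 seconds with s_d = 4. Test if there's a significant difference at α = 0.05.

t = d̄/(s_d/√n) = -4/(4/√15) = -3.873. df = 14, critical t = ±2.145. Reject H₀.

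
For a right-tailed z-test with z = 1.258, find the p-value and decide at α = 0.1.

p = P(Z > 1.258) = 1 - Φ(1.258) ≈ 0.1042. Since p ≥ 0.1, fail to reject H₀ (not significant) at α = 0.1.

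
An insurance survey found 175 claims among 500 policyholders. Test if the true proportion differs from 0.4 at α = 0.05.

p̂ = 0.35, p₀ = 0.4. z = (p̂ - p₀)/√(p₀(1-p₀)/n) = -2.282. Critical: ±1.96. Reject H₀.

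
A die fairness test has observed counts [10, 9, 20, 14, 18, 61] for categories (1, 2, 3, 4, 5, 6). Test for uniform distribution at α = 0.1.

Expected = 22 each. χ² = Σ(O-E)²/E = 87.182. df = 5, critical value = 9.236. Reject H₀.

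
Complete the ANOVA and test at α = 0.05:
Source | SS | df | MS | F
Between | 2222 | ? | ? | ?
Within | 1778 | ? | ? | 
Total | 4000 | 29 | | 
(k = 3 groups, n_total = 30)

df_between = 2, df_within = 27. MS_between = 1111.0, MS_within = 65.85. F = 16.871, F_crit ≈ 3.354. Reject H₀.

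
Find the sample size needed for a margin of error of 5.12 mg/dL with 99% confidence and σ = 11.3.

n = (z*σ/E)² = (2.576×11.3/5.12)² = 32.3 → n = 33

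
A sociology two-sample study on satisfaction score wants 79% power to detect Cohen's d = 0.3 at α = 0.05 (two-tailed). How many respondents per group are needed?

z_{α/2} = 1.96, z_β = Φ⁻¹(0.79) = 0.806. For small effect (d = 0.3): n per group = 2(z_{α/2} + z_β)²/d² = 2(1.96 + 0.806)²/0.3² = 170.02 → 171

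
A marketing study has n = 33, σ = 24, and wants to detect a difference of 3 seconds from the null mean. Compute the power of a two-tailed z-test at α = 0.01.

SE = σ/√n = 24/√33 = 4.178. Non-centrality λ = d/SE = 3/4.178 = 0.718. Power ≈ Φ(λ - z_{α/2}) = Φ(0.718 - 2.576) = Φ(-1.858) = 0.032.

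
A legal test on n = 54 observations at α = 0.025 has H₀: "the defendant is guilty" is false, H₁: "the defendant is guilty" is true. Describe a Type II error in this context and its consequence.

Type II error: failing to reject H₀ when it is false — concluding that the defendant is guilty is not supported when in fact it is. Consequence: acquitting a guilty person.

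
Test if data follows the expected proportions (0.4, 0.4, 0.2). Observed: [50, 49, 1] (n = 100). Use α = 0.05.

Expected: [40.0, 40.0, 20.0]. χ² = 22.575. df = 2, critical = 5.991. Reject H₀.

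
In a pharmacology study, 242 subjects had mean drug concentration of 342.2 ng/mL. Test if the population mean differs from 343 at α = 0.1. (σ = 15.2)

z = (x̄ - μ₀)/(σ/√n) = (342.2 - 343)/(15.2/√242) = -0.819. Critical value: ±1.645. Since |-0.819| ≤ 1.645, Fail to reject H₀.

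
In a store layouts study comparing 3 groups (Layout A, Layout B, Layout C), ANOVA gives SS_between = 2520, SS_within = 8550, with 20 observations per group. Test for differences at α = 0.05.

df_between = 2, df_within = 57. F = MS_between/MS_within = 1260.0/150.0 = 8.4. F_crit ≈ 3.159. Reject H₀. At least one mean differs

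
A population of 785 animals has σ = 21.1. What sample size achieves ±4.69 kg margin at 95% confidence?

Without FPC: n₀ = (1.96×21.1/4.69)² = 77.756. With FPC: n = n₀N/(n₀+N-1) = 70.8 → n = 71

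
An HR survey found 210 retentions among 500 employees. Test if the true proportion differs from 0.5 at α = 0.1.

p̂ = 0.42, p₀ = 0.5. z = (p̂ - p₀)/√(p₀(1-p₀)/n) = -3.578. Critical: ±1.645. Reject H₀.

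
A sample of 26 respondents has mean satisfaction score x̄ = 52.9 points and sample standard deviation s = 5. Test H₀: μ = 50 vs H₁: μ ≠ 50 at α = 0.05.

t = (x̄ - μ₀)/(s/√n) = (52.9 - 50)/(5/√26) = 2.957. df = 25, critical t = ±2.06. Reject H₀.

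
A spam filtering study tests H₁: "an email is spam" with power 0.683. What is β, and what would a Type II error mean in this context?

β = 1 - power = 1 - 0.683 = 0.317. A Type II error is failing to reject H₀ when H₀ is false (false negative) — here, failing to conclude that an email is spam when in fact it is true. Consequence: a spam email lands in the inbox.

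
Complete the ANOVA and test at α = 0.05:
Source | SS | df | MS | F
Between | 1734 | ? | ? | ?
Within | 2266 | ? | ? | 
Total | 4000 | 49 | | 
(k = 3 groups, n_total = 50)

df_between = 2, df_within = 47. MS_between = 867.0, MS_within = 48.21. F = 17.983, F_crit ≈ 3.195. Reject H₀.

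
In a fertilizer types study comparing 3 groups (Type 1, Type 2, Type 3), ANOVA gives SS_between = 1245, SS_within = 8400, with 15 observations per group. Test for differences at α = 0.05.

df_between = 2, df_within = 42. F = MS_between/MS_within = 622.5/200.0 = 3.112. F_crit ≈ 3.22. Fail to reject H₀.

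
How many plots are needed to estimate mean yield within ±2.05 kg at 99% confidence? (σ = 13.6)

n = (z*σ/E)² = (2.576×13.6/2.05)² = 292.1 → n = 293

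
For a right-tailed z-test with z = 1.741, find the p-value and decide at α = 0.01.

p = P(Z > 1.741) = 1 - Φ(1.741) ≈ 0.0408. Since p ≥ 0.01, fail to reject H₀ (not significant) at α = 0.01.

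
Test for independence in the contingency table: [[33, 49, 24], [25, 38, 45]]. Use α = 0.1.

χ² = 8.868. df = 2, critical = 4.605. Reject H₀. Variables are dependent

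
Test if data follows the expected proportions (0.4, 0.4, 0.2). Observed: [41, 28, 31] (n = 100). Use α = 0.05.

Expected: [40.0, 40.0, 20.0]. χ² = 9.675. df = 2, critical = 5.991. Reject H₀.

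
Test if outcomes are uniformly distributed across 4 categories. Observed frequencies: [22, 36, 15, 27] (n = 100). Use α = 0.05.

Expected = 25 each. χ² = Σ(O-E)²/E = 9.36. df = 3, critical value = 7.815. Reject H₀.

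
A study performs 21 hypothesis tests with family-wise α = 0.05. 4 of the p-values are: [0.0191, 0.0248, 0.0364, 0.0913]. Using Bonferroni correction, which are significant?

Bonferroni α = 0.05/21 = 0.00238. None of the given p-values are significant.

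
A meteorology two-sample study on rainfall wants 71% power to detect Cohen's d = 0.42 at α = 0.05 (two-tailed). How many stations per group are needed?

z_{α/2} = 1.96, z_β = Φ⁻¹(0.71) = 0.553. For small effect (d = 0.42): n per group = 2(z_{α/2} + z_β)²/d² = 2(1.96 + 0.553)²/0.42² = 71.6 → 72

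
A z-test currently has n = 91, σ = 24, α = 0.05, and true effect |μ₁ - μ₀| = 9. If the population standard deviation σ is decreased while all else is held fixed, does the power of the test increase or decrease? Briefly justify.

Power increases: a smaller σ shrinks the standard error σ/√n, moving the sampling distribution under H₁ further from the critical value.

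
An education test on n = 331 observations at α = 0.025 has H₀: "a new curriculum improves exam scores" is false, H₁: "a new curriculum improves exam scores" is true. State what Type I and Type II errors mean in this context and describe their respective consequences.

Type I (false positive): concluding that a new curriculum improves exam scores when it is not — adopting a curriculum that gives no real benefit — disruption for nothing. Type II (false negative): failing to conclude that a new curriculum improves exam scores when it is — keeping the old curriculum when the new one would have helped students. Which is costlier depends on domain priorities and is a judgement call rather than a statistical fact.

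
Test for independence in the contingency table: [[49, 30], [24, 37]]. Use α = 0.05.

χ² = 7.096. df = 1, critical = 3.841. Reject H₀. Variables are dependent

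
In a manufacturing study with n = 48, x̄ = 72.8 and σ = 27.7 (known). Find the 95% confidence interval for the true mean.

CI = x̄ ± z*(σ/√n) = 72.8 ± 1.96(27.7/√48) = 72.8 ± 7.84 = (64.96, 80.64)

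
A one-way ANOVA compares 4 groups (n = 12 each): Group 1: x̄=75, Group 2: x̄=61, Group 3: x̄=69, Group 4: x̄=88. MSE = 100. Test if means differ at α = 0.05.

Grand mean = 73.25. SS_between = 4665.0, MS_between = 1555.0. F = 15.55, F_crit ≈ 2.816. Reject H₀.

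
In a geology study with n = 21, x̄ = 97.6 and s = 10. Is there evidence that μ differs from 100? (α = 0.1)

t = (x̄ - μ₀)/(s/√n) = (97.6 - 100)/(10/√21) = -1.1. df = 20, critical t = ±1.725. Fail to reject H₀.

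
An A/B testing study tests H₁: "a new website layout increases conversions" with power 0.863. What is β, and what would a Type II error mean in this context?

β = 1 - power = 1 - 0.863 = 0.137. A Type II error is failing to reject H₀ when H₀ is false (false negative) — here, failing to conclude that a new website layout increases conversions when in fact it is true. Consequence: discarding a layout that would have improved conversions — lost revenue.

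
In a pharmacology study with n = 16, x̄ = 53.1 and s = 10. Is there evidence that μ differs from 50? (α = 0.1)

t = (x̄ - μ₀)/(s/√n) = (53.1 - 50)/(10/√16) = 1.24. df = 15, critical t = ±1.753. Fail to reject H₀.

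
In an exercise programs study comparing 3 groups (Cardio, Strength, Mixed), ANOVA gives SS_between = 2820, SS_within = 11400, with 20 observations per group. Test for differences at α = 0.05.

df_between = 2, df_within = 57. F = MS_between/MS_within = 1410.0/200.0 = 7.05. F_crit ≈ 3.159. Reject H₀. At least one mean differs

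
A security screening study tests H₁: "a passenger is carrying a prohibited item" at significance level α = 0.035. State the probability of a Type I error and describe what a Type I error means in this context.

P(Type I error) = α = 0.035. A Type I error is rejecting H₀ when H₀ is actually true (false positive) — here, concluding that a passenger is carrying a prohibited item when in fact this is not the case. Consequence: detaining an innocent passenger — delay and inconvenience.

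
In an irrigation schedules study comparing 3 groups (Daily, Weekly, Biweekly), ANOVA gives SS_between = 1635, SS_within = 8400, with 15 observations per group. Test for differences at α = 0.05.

df_between = 2, df_within = 42. F = MS_between/MS_within = 817.5/200.0 = 4.088. F_crit ≈ 3.22. Reject H₀. At least one mean differs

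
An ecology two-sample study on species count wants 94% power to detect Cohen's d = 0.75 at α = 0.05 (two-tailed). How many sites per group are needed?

z_{α/2} = 1.96, z_β = Φ⁻¹(0.94) = 1.555. For medium effect (d = 0.75): n per group = 2(z_{α/2} + z_β)²/d² = 2(1.96 + 1.555)²/0.75² = 43.9 → 44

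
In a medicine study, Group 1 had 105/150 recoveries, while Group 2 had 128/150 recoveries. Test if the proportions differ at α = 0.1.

p̂₁ = 0.7, p̂₂ = 0.853, pooled p̂ = 0.777. z = -3.188. Critical: ±1.645. Reject H₀.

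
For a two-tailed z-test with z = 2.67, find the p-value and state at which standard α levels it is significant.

p = 2·P(Z > |2.67|) = 2·(1 - Φ(2.67)) ≈ 0.0076. Significant at α = 0.1; Significant at α = 0.05; Significant at α = 0.01.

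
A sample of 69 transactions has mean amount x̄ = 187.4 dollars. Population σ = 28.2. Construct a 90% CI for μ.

CI = x̄ ± z*(σ/√n) = 187.4 ± 1.645(28.2/√69) = 187.4 ± 5.58 = (181.82, 192.98)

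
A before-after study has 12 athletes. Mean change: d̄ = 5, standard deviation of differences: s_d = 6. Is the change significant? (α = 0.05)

t = d̄/(s_d/√n) = 5/(6/√12) = 2.887. df = 11, critical t = ±2.201. Reject H₀.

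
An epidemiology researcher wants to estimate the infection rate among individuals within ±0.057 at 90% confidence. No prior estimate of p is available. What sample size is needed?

Conservative approach: use p = 0.5 (maximizes p(1-p) = 0.25). n = z²(0.25)/E² = 1.645²×0.25/0.057² = 208.2 → n = 209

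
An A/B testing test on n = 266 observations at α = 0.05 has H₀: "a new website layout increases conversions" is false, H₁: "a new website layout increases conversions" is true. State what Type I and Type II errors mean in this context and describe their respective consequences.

Type I (false positive): concluding that a new website layout increases conversions when it is not — rolling out a layout that doesn't actually help — wasted engineering effort. Type II (false negative): failing to conclude that a new website layout increases conversions when it is — discarding a layout that would have improved conversions — lost revenue. Which is costlier depends on domain priorities and is a judgement call rather than a statistical fact.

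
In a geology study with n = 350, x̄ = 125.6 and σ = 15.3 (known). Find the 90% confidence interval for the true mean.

CI = x̄ ± z*(σ/√n) = 125.6 ± 1.645(15.3/√350) = 125.6 ± 1.35 = (124.25, 126.95)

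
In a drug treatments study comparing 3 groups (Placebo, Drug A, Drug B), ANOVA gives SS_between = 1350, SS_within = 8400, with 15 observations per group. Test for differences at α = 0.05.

df_between = 2, df_within = 42. F = MS_between/MS_within = 675.0/200.0 = 3.375. F_crit ≈ 3.22. Reject H₀. At least one mean differs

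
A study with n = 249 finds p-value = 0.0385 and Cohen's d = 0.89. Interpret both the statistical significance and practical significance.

Statistically significant (p = 0.0385 < 0.05). Cohen's d = 0.89 indicates a large effect size. Both statistical and practical significance should be considered.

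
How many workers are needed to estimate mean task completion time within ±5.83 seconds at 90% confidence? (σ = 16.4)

n = (z*σ/E)² = (1.645×16.4/5.83)² = 21.4 → n = 22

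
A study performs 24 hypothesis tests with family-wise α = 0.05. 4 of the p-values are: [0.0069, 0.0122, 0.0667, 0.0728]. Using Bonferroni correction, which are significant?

Bonferroni α = 0.05/24 = 0.00208. None of the given p-values are significant.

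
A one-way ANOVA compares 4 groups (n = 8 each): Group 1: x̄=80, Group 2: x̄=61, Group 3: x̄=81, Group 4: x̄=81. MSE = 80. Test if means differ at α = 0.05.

Grand mean = 75.75. SS_between = 2326.0, MS_between = 775.33. F = 9.692, F_crit ≈ 2.947. Reject H₀.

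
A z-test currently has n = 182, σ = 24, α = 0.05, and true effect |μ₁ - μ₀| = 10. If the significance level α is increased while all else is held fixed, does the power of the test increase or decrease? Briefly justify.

Power increases: a larger α lowers the critical value, so more of the H₁ sampling distribution falls in the rejection region.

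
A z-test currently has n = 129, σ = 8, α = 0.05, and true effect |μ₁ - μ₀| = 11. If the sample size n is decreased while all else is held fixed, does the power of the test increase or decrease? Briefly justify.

Power decreases: a smaller n inflates the standard error σ/√n, pulling the sampling distribution under H₁ back toward the critical value.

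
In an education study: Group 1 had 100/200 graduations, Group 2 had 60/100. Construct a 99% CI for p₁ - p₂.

p̂₁ = 0.5, p̂₂ = 0.6. Difference = -0.1. CI = (-0.256, 0.056)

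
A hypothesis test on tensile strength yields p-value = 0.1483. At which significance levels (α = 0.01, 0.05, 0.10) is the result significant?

p = 0.1483. Not significant at any of the given levels.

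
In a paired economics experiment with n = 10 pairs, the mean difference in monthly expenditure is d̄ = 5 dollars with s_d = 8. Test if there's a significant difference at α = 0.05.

t = d̄/(s_d/√n) = 5/(8/√10) = 1.976. df = 9, critical t = ±2.262. Fail to reject H₀.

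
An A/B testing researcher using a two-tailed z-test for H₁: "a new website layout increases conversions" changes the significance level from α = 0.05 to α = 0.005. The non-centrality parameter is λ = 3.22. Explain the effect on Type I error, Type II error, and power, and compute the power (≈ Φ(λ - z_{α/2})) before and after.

Decreasing α from 0.05 to 0.005:
• Type I error rate decreases (α is the Type I rate by definition).
• Critical value moves from z_{α/2} = 1.96 to 2.807, so power = Φ(λ - z_{α/2}) goes from Φ(3.22 - 1.96) = 0.896 to Φ(3.22 - 2.807) = 0.66.
• Type II error rate β = 1 - power therefore increases (0.104 → 0.34).
Appropriate when false positives are costly — here, rolling out a layout that doesn't actually help — wasted engineering effort.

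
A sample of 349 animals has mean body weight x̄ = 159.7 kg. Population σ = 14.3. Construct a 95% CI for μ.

CI = x̄ ± z*(σ/√n) = 159.7 ± 1.96(14.3/√349) = 159.7 ± 1.5 = (158.2, 161.2)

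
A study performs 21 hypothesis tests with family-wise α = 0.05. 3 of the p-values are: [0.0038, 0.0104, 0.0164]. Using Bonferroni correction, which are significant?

Bonferroni α = 0.05/21 = 0.00238. None of the given p-values are significant.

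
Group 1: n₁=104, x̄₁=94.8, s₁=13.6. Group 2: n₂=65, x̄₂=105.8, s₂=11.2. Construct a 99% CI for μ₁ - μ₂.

Difference = -11.0. SE = √(13.6²/104 + 11.2²/65) = 1.926. CI = (-15.96, -6.04)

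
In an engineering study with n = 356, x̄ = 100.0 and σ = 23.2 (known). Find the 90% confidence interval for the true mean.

CI = x̄ ± z*(σ/√n) = 100.0 ± 1.645(23.2/√356) = 100.0 ± 2.02 = (97.98, 102.02)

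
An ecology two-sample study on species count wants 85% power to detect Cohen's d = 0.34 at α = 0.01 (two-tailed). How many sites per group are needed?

z_{α/2} = 2.576, z_β = Φ⁻¹(0.85) = 1.036. For small effect (d = 0.34): n per group = 2(z_{α/2} + z_β)²/d² = 2(2.576 + 1.036)²/0.34² = 225.7 → 226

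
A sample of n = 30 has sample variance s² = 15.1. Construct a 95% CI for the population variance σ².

df = 29. χ²_{0.025} = 45.722, χ²_{0.975} = 16.047. CI for σ² = ((n-1)s²/χ²_{α/2}, (n-1)s²/χ²_{1-α/2}) = (29·15.1/45.722, 29·15.1/16.047) = (9.58, 27.29)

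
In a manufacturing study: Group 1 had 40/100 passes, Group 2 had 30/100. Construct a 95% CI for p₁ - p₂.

p̂₁ = 0.4, p̂₂ = 0.3. Difference = 0.1. CI = (-0.031, 0.231)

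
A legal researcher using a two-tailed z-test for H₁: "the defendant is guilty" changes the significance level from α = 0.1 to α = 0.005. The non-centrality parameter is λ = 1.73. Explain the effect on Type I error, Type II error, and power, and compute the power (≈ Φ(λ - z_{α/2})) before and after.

Decreasing α from 0.1 to 0.005:
• Type I error rate decreases (α is the Type I rate by definition).
• Critical value moves from z_{α/2} = 1.645 to 2.807, so power = Φ(λ - z_{α/2}) goes from Φ(1.73 - 1.645) = 0.534 to Φ(1.73 - 2.807) = 0.141.
• Type II error rate β = 1 - power therefore increases (0.466 → 0.859).
Appropriate when false positives are costly — here, convicting an innocent person.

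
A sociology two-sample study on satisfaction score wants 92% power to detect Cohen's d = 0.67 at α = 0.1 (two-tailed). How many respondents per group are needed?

z_{α/2} = 1.645, z_β = Φ⁻¹(0.92) = 1.405. For medium effect (d = 0.67): n per group = 2(z_{α/2} + z_β)²/d² = 2(1.645 + 1.405)²/0.67² = 41.4 → 42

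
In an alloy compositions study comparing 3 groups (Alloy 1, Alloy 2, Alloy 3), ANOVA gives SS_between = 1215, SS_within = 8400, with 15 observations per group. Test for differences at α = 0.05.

df_between = 2, df_within = 42. F = MS_between/MS_within = 607.5/200.0 = 3.038. F_crit ≈ 3.22. Fail to reject H₀.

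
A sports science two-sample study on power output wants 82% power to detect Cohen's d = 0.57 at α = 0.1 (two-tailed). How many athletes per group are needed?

z_{α/2} = 1.645, z_β = Φ⁻¹(0.82) = 0.915. For medium effect (d = 0.57): n per group = 2(z_{α/2} + z_β)²/d² = 2(1.645 + 0.915)²/0.57² = 40.3 → 41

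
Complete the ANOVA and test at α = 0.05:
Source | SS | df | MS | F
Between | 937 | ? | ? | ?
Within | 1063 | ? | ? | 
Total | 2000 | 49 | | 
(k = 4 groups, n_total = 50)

df_between = 3, df_within = 46. MS_between = 312.33, MS_within = 23.11. F = 13.516, F_crit ≈ 2.807. Reject H₀.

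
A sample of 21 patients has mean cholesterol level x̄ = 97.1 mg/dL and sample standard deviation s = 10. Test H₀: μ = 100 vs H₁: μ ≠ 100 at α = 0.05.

t = (x̄ - μ₀)/(s/√n) = (97.1 - 100)/(10/√21) = -1.329. df = 20, critical t = ±2.086. Fail to reject H₀.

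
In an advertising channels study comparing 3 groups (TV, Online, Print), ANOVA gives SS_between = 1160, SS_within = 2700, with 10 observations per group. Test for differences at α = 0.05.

df_between = 2, df_within = 27. F = MS_between/MS_within = 580.0/100.0 = 5.8. F_crit ≈ 3.354. Reject H₀. At least one mean differs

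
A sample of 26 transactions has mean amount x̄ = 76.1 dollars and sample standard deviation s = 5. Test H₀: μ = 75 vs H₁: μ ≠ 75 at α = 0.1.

t = (x̄ - μ₀)/(s/√n) = (76.1 - 75)/(5/√26) = 1.122. df = 25, critical t = ±1.708. Fail to reject H₀.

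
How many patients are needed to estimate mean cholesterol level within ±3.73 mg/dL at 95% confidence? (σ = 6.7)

n = (z*σ/E)² = (1.96×6.7/3.73)² = 12.4 → n = 13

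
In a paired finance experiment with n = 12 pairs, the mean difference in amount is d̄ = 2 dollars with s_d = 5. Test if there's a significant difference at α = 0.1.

t = d̄/(s_d/√n) = 2/(5/√12) = 1.386. df = 11, critical t = ±1.796. Fail to reject H₀.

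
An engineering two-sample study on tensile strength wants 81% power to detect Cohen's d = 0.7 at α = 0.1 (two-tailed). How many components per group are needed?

z_{α/2} = 1.645, z_β = Φ⁻¹(0.81) = 0.878. For medium effect (d = 0.7): n per group = 2(z_{α/2} + z_β)²/d² = 2(1.645 + 0.878)²/0.7² = 26.0 → 26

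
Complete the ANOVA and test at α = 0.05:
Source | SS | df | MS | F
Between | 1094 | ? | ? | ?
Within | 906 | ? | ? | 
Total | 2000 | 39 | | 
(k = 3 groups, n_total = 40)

df_between = 2, df_within = 37. MS_between = 547.0, MS_within = 24.49. F = 22.339, F_crit ≈ 3.252. Reject H₀.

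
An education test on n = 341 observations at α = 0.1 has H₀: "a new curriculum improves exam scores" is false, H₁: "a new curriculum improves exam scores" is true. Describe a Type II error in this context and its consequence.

Type II error: failing to reject H₀ when it is false — concluding that a new curriculum improves exam scores is not supported when in fact it is. Consequence: keeping the old curriculum when the new one would have helped students.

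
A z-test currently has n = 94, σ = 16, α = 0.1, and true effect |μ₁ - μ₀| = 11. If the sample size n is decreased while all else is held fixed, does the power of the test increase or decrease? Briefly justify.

Power decreases: a smaller n inflates the standard error σ/√n, pulling the sampling distribution under H₁ back toward the critical value.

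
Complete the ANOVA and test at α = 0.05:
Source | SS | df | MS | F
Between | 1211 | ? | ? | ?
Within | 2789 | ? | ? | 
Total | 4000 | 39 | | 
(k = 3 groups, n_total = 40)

df_between = 2, df_within = 37. MS_between = 605.5, MS_within = 75.38. F = 8.033, F_crit ≈ 3.252. Reject H₀.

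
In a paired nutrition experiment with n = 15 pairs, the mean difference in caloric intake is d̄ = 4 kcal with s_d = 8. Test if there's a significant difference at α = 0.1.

t = d̄/(s_d/√n) = 4/(8/√15) = 1.936. df = 14, critical t = ±1.761. Reject H₀.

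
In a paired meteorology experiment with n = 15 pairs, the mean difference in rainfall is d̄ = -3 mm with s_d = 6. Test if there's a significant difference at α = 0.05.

t = d̄/(s_d/√n) = -3/(6/√15) = -1.936. df = 14, critical t = ±2.145. Fail to reject H₀.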